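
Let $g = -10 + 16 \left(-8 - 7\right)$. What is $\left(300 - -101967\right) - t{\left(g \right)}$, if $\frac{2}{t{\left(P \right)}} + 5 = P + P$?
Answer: $\frac{51644837}{505} \approx 1.0227 \cdot 10^{5}$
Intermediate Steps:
$g = -250$ ($g = -10 + 16 \left(-15\right) = -10 - 240 = -250$)
$t{\left(P \right)} = \frac{2}{-5 + 2 P}$ ($t{\left(P \right)} = \frac{2}{-5 + \left(P + P\right)} = \frac{2}{-5 + 2 P}$)
$\left(300 - -101967\right) - t{\left(g \right)} = \left(300 - -101967\right) - \frac{2}{-5 + 2 \left(-250\right)} = \left(300 + 101967\right) - \frac{2}{-5 - 500} = 102267 - \frac{2}{-505} = 102267 - 2 \left(- \frac{1}{505}\right) = 102267 - - \frac{2}{505} = 102267 + \frac{2}{505} = \frac{51644837}{505}$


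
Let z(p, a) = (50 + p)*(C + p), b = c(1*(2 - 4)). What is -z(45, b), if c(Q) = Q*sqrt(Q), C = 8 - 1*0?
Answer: -5035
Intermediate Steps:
C = 8 (C = 8 + 0 = 8)
c(Q) = Q**(3/2)
b = -2*I*sqrt(2) (b = (1*(2 - 4))**(3/2) = (1*(-2))**(3/2) = (-2)**(3/2) = -2*I*sqrt(2) ≈ -2.8284*I)
z(p, a) = (8 + p)*(50 + p) (z(p, a) = (50 + p)*(8 + p) = (8 + p)*(50 + p))
-z(45, b) = -(400 + 45**2 + 58*45) = -(400 + 2025 + 2610) = -1*5035 = -5035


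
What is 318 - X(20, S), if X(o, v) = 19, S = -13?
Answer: 299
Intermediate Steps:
318 - X(20, S) = 318 - 1*19 = 318 - 19 = 299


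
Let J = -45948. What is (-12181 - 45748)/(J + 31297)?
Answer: 57929/14651 ≈ 3.9539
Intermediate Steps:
(-12181 - 45748)/(J + 31297) = (-12181 - 45748)/(-45948 + 31297) = -57929/(-14651) = -57929*(-1/14651) = 57929/14651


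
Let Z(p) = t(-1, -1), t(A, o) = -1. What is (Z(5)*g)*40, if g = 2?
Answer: -80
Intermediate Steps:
Z(p) = -1
(Z(5)*g)*40 = -1*2*40 = -2*40 = -80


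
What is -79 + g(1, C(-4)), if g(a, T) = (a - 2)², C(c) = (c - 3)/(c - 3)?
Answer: -78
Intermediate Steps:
C(c) = 1 (C(c) = (-3 + c)/(-3 + c) = 1)
g(a, T) = (-2 + a)²
-79 + g(1, C(-4)) = -79 + (-2 + 1)² = -79 + (-1)² = -79 + 1 = -78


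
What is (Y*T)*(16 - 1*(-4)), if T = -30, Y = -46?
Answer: 27600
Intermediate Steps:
(Y*T)*(16 - 1*(-4)) = (-46*(-30))*(16 - 1*(-4)) = 1380*(16 + 4) = 1380*20 = 27600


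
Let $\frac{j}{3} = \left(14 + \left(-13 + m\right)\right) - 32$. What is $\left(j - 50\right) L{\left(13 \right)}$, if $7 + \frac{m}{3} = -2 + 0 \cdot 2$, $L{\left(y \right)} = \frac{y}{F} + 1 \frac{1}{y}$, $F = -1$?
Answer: $\frac{37632}{13} \approx 2894.8$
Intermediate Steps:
$L{\left(y \right)} = \frac{1}{y} - y$ ($L{\left(y \right)} = \frac{y}{-1} + 1 \frac{1}{y} = y \left(-1\right) + \frac{1}{y} = - y + \frac{1}{y} = \frac{1}{y} - y$)
$m = -27$ ($m = -21 + 3 \left(-2 + 0 \cdot 2\right) = -21 + 3 \left(-2 + 0\right) = -21 + 3 \left(-2\right) = -21 - 6 = -27$)
$j = -174$ ($j = 3 \left(\left(14 - 40\right) - 32\right) = 3 \left(-26 - 32\right) = 3 \left(-58\right) = -174$)
$\left(j - 50\right) L{\left(13 \right)} = \left(-174 - 50\right) \left(\frac{1}{13} - 13\right) = - 224 \left(\frac{1}{13} - 13\right) = \left(-224\right) \left(- \frac{168}{13}\right) = \frac{37632}{13}$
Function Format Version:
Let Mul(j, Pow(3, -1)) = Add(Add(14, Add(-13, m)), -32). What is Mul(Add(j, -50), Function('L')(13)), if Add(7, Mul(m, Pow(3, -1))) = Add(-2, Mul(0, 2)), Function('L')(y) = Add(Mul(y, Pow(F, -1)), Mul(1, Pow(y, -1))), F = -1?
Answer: Rational(37632, 13) ≈ 2894.8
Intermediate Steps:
Function('L')(y) = Add(Pow(y, -1), Mul(-1, y)) (Function('L')(y) = Add(Mul(y, Pow(-1, -1)), Mul(1, Pow(y, -1))) = Add(Mul(y, -1), Pow(y, -1)) = Add(Mul(-1, y), Pow(y, -1)) = Add(Pow(y, -1), Mul(-1, y)))
m = -27 (m = Add(-21, Mul(3, Add(-2, Mul(0, 2)))) = Add(-21, Mul(3, Add(-2, 0))) = Add(-21, Mul(3, -2)) = Add(-21, -6) = -27)
j = -174 (j = Mul(3, Add(Add(14, Add(-13, -27)), -32)) = Mul(3, Add(Add(14, -40), -32)) = Mul(3, Add(-26, -32)) = Mul(3, -58) = -174)
Mul(Add(j, -50), Function('L')(13)) = Mul(Add(-174, -50), Add(Pow(13, -1), Mul(-1, 13))) = Mul(-224, Add(Rational(1, 13), -13)) = Mul(-224, Rational(-168, 13)) = Rational(37632, 13)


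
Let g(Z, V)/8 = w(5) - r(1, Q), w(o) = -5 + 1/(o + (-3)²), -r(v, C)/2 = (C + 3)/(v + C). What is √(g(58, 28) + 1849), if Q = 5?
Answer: √807429/21 ≈ 42.789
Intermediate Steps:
r(v, C) = -2*(3 + C)/(C + v) (r(v, C) = -2*(C + 3)/(v + C) = -2*(3 + C)/(C + v))
w(o) = -5 + 1/(9 + o) (w(o) = -5 + 1/(o + 9) = -5 + 1/(9 + o))
g(Z, V) = -380/21 (g(Z, V) = 8*((-44 - 5*5)/(9 + 5) - 2*(-3 - 1*5)/(5 + 1)) = 8*((-44 - 25)/14 - 2*(-3 - 5)/6) = 8*((1/14)*(-69) - 2*(-8)/6) = 8*(-69/14 - 1*(-8/3)) = 8*(-69/14 + 8/3) = 8*(-95/42) = -380/21)
√(g(58, 28) + 1849) = √(-380/21 + 1849) = √(38449/21) = √807429/21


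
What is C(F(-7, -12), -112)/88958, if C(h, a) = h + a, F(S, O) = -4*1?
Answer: -58/44479 ≈ -0.0013040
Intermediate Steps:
F(S, O) = -4
C(h, a) = a + h
C(F(-7, -12), -112)/88958 = (-112 - 4)/88958 = -116*1/88958 = -58/44479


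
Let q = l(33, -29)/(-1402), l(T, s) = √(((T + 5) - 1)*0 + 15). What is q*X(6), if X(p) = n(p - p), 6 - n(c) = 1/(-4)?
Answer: -25*√15/5608 ≈ -0.017265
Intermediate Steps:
l(T, s) = √15 (l(T, s) = √(((5 + T) - 1)*0 + 15) = √((4 + T)*0 + 15) = √(0 + 15) = √15)
n(c) = 25/4 (n(c) = 6 - 1/(-4) = 6 - 1*(-¼) = 6 + ¼ = 25/4)
X(p) = 25/4
q = -√15/1402 (q = √15/(-1402) = √15*(-1/1402) = -√15/1402 ≈ -0.0027625)
q*X(6) = -√15/1402*(25/4) = -25*√15/5608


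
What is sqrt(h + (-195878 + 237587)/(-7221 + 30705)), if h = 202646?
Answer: sqrt(3104441529987)/3914 ≈ 450.16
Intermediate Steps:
sqrt(h + (-195878 + 237587)/(-7221 + 30705)) = sqrt(202646 + (-195878 + 237587)/(-7221 + 30705)) = sqrt(202646 + 41709/23484) = sqrt(202646 + 41709*(1/23484)) = sqrt(202646 + 13903/7828) = sqrt(1586326791/7828) = sqrt(3104441529987)/3914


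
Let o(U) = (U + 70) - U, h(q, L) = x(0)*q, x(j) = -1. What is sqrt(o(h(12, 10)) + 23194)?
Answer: 4*sqrt(1454) ≈ 152.53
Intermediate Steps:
h(q, L) = -q
o(U) = 70 (o(U) = (70 + U) - U = 70)
sqrt(o(h(12, 10)) + 23194) = sqrt(70 + 23194) = sqrt(23264) = 4*sqrt(1454)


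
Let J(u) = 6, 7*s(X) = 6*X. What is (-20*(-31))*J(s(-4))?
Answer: 3720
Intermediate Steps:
s(X) = 6*X/7 (s(X) = (6*X)/7 = 6*X/7)
(-20*(-31))*J(s(-4)) = -20*(-31)*6 = 620*6 = 3720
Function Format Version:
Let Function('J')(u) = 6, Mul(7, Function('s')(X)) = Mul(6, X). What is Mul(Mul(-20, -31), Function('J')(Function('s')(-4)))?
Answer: 3720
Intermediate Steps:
Function('s')(X) = Mul(Rational(6, 7), X) (Function('s')(X) = Mul(Rational(1, 7), Mul(6, X)) = Mul(Rational(6, 7), X))
Mul(Mul(-20, -31), Function('J')(Function('s')(-4))) = Mul(Mul(-20, -31), 6) = Mul(620, 6) = 3720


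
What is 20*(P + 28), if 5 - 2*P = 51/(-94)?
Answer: 28925/47 ≈ 615.43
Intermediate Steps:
P = 521/188 (P = 5/2 - 51/(2*(-94)) = 5/2 - 51*(-1)/(2*94) = 5/2 - ½*(-51/94) = 5/2 + 51/188 = 521/188 ≈ 2.7713)
20*(P + 28) = 20*(521/188 + 28) = 20*(5785/188) = 28925/47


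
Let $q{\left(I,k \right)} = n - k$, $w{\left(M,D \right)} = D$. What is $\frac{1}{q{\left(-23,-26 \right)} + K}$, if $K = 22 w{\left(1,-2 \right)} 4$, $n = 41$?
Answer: $- \frac{1}{109} \approx -0.0091743$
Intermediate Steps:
$q{\left(I,k \right)} = 41 - k$
$K = -176$ ($K = 22 \left(-2\right) 4 = \left(-44\right) 4 = -176$)
$\frac{1}{q{\left(-23,-26 \right)} + K} = \frac{1}{\left(41 - -26\right) - 176} = \frac{1}{\left(41 + 26\right) - 176} = \frac{1}{67 - 176} = \frac{1}{-109} = - \frac{1}{109}$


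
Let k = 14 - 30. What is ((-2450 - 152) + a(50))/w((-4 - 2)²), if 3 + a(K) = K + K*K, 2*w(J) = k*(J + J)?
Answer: 55/576 ≈ 0.095486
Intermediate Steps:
k = -16
w(J) = -16*J (w(J) = (-16*(J + J))/2 = (-32*J)/2 = -16*J)
a(K) = -3 + K + K² (a(K) = -3 + (K + K*K) = -3 + (K + K²) = -3 + K + K²)
((-2450 - 152) + a(50))/w((-4 - 2)²) = ((-2450 - 152) + (-3 + 50 + 50²))/((-16*(-4 - 2)²)) = (-2602 + (-3 + 50 + 2500))/((-16*(-6)²)) = (-2602 + 2547)/((-16*36)) = -55/(-576) = -55*(-1/576) = 55/576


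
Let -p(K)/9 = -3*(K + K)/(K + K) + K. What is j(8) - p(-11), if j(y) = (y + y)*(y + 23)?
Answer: 370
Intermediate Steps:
j(y) = 2*y*(23 + y) (j(y) = (2*y)*(23 + y) = 2*y*(23 + y))
p(K) = 27 - 9*K (p(K) = -9*(-3*(K + K)/(K + K) + K) = -9*(-3*2*K/(2*K) + K) = -9*(-3*2*K*1/(2*K) + K) = -9*(-3*1 + K) = -9*(-3 + K) = 27 - 9*K)
j(8) - p(-11) = 2*8*(23 + 8) - (27 - 9*(-11)) = 2*8*31 - (27 + 99) = 496 - 1*126 = 496 - 126 = 370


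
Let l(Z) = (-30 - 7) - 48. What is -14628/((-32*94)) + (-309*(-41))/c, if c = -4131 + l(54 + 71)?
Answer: 736353/396304 ≈ 1.8581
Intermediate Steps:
l(Z) = -85 (l(Z) = -37 - 48 = -85)
c = -4216 (c = -4131 - 85 = -4216)
-14628/((-32*94)) + (-309*(-41))/c = -14628/((-32*94)) - 309*(-41)/(-4216) = -14628/(-3008) + 12669*(-1/4216) = -14628*(-1/3008) - 12669/4216 = 3657/752 - 12669/4216 = 736353/396304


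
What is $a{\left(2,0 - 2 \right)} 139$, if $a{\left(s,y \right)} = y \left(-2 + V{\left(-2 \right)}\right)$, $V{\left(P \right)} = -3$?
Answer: $1390$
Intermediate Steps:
$a{\left(s,y \right)} = - 5 y$ ($a{\left(s,y \right)} = y \left(-2 - 3\right) = y \left(-5\right) = - 5 y$)
$a{\left(2,0 - 2 \right)} 139 = - 5 \left(0 - 2\right) 139 = \left(-5\right) \left(-2\right) 139 = 10 \cdot 139 = 1390$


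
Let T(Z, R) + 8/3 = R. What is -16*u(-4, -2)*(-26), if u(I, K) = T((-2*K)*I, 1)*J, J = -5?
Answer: 10400/3 ≈ 3466.7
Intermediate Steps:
T(Z, R) = -8/3 + R
u(I, K) = 25/3 (u(I, K) = (-8/3 + 1)*(-5) = -5/3*(-5) = 25/3)
-16*u(-4, -2)*(-26) = -16*25/3*(-26) = -400/3*(-26) = 10400/3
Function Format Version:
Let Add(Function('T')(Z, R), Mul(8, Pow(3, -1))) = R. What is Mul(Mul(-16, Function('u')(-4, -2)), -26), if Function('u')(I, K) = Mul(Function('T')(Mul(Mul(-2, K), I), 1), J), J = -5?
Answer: Rational(10400, 3) ≈ 3466.7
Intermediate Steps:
Function('T')(Z, R) = Add(Rational(-8, 3), R)
Function('u')(I, K) = Rational(25, 3) (Function('u')(I, K) = Mul(Add(Rational(-8, 3), 1), -5) = Mul(Rational(-5, 3), -5) = Rational(25, 3))
Mul(Mul(-16, Function('u')(-4, -2)), -26) = Mul(Mul(-16, Rational(25, 3)), -26) = Mul(Rational(-400, 3), -26) = Rational(10400, 3)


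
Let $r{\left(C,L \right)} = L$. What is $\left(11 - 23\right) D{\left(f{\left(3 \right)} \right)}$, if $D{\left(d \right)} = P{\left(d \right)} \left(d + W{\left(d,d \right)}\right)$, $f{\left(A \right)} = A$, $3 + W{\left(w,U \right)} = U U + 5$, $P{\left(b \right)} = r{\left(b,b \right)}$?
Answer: $-504$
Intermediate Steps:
$P{\left(b \right)} = b$
$W{\left(w,U \right)} = 2 + U^{2}$ ($W{\left(w,U \right)} = -3 + \left(U U + 5\right) = -3 + \left(U^{2} + 5\right) = -3 + \left(5 + U^{2}\right) = 2 + U^{2}$)
$D{\left(d \right)} = d \left(2 + d + d^{2}\right)$ ($D{\left(d \right)} = d \left(d + \left(2 + d^{2}\right)\right) = d \left(2 + d + d^{2}\right)$)
$\left(11 - 23\right) D{\left(f{\left(3 \right)} \right)} = \left(11 - 23\right) 3 \left(2 + 3 + 3^{2}\right) = - 12 \cdot 3 \left(2 + 3 + 9\right) = - 12 \cdot 3 \cdot 14 = \left(-12\right) 42 = -504$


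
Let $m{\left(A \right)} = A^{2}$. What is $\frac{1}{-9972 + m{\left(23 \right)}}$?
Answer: $- \frac{1}{9443} \approx -0.0001059$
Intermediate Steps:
$\frac{1}{-9972 + m{\left(23 \right)}} = \frac{1}{-9972 + 23^{2}} = \frac{1}{-9972 + 529} = \frac{1}{-9443} = - \frac{1}{9443}$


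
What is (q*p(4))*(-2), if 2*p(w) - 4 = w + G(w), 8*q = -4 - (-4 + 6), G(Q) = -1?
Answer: 21/4 ≈ 5.2500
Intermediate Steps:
q = -¾ (q = (-4 - (-4 + 6))/8 = (-4 - 1*2)/8 = (-4 - 2)/8 = (⅛)*(-6) = -¾ ≈ -0.75000)
p(w) = 3/2 + w/2 (p(w) = 2 + (w - 1)/2 = 2 + (-1 + w)/2 = 2 + (-½ + w/2) = 3/2 + w/2)
(q*p(4))*(-2) = -3*(3/2 + (½)*4)/4*(-2) = -3*(3/2 + 2)/4*(-2) = -¾*7/2*(-2) = -21/8*(-2) = 21/4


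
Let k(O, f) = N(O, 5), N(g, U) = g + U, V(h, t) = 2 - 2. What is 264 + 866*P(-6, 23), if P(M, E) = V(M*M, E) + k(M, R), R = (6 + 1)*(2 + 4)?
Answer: -602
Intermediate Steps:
R = 42 (R = 7*6 = 42)
V(h, t) = 0
N(g, U) = U + g
k(O, f) = 5 + O
P(M, E) = 5 + M (P(M, E) = 0 + (5 + M) = 5 + M)
264 + 866*P(-6, 23) = 264 + 866*(5 - 6) = 264 + 866*(-1) = 264 - 866 = -602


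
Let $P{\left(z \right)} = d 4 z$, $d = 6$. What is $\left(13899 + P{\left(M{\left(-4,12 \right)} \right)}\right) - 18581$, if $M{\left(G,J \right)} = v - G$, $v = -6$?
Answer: $-4730$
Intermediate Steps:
$M{\left(G,J \right)} = -6 - G$
$P{\left(z \right)} = 24 z$ ($P{\left(z \right)} = 6 \cdot 4 z = 24 z$)
$\left(13899 + P{\left(M{\left(-4,12 \right)} \right)}\right) - 18581 = \left(13899 + 24 \left(-6 - -4\right)\right) - 18581 = \left(13899 + 24 \left(-6 + 4\right)\right) - 18581 = \left(13899 + 24 \left(-2\right)\right) - 18581 = \left(13899 - 48\right) - 18581 = 13851 - 18581 = -4730$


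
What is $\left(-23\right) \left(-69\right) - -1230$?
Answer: $2817$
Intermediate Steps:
$\left(-23\right) \left(-69\right) - -1230 = 1587 + 1230 = 2817$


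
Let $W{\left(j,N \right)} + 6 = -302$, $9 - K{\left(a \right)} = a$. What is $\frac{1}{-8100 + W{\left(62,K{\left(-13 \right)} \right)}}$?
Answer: $- \frac{1}{8408} \approx -0.00011893$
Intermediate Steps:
$K{\left(a \right)} = 9 - a$
$W{\left(j,N \right)} = -308$ ($W{\left(j,N \right)} = -6 - 302 = -308$)
$\frac{1}{-8100 + W{\left(62,K{\left(-13 \right)} \right)}} = \frac{1}{-8100 - 308} = \frac{1}{-8408} = - \frac{1}{8408}$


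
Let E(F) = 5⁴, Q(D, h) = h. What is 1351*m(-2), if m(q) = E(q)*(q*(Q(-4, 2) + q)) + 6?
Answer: 8106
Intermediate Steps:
E(F) = 625
m(q) = 6 + 625*q*(2 + q) (m(q) = 625*(q*(2 + q)) + 6 = 625*q*(2 + q) + 6 = 6 + 625*q*(2 + q))
1351*m(-2) = 1351*(6 + 625*(-2)² + 1250*(-2)) = 1351*(6 + 625*4 - 2500) = 1351*(6 + 2500 - 2500) = 1351*6 = 8106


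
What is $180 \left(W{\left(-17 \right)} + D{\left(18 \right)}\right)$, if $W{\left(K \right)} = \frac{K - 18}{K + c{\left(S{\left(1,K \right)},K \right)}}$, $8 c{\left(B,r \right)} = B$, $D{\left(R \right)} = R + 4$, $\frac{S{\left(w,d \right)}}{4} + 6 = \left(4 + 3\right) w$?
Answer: $\frac{47760}{11} \approx 4341.8$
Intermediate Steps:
$S{\left(w,d \right)} = -24 + 28 w$ ($S{\left(w,d \right)} = -24 + 4 \left(4 + 3\right) w = -24 + 4 \cdot 7 w = -24 + 28 w$)
$D{\left(R \right)} = 4 + R$
$c{\left(B,r \right)} = \frac{B}{8}$
$W{\left(K \right)} = \frac{-18 + K}{\frac{1}{2} + K}$ ($W{\left(K \right)} = \frac{K - 18}{K + \frac{-24 + 28 \cdot 1}{8}} = \frac{-18 + K}{K + \frac{-24 + 28}{8}} = \frac{-18 + K}{K + \frac{1}{8} \cdot 4} = \frac{-18 + K}{K + \frac{1}{2}} = \frac{-18 + K}{\frac{1}{2} + K}$)
$180 \left(W{\left(-17 \right)} + D{\left(18 \right)}\right) = 180 \left(\frac{2 \left(-18 - 17\right)}{1 + 2 \left(-17\right)} + \left(4 + 18\right)\right) = 180 \left(2 \frac{1}{1 - 34} \left(-35\right) + 22\right) = 180 \left(2 \frac{1}{-33} \left(-35\right) + 22\right) = 180 \left(2 \left(- \frac{1}{33}\right) \left(-35\right) + 22\right) = 180 \left(\frac{70}{33} + 22\right) = 180 \cdot \frac{796}{33} = \frac{47760}{11}$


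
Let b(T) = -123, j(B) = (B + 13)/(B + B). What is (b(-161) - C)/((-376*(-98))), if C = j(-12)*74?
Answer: -1439/442176 ≈ -0.0032544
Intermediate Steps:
j(B) = (13 + B)/(2*B) (j(B) = (13 + B)/((2*B)) = (13 + B)*(1/(2*B)) = (13 + B)/(2*B))
C = -37/12 (C = ((½)*(13 - 12)/(-12))*74 = ((½)*(-1/12)*1)*74 = -1/24*74 = -37/12 ≈ -3.0833)
(b(-161) - C)/((-376*(-98))) = (-123 - 1*(-37/12))/((-376*(-98))) = (-123 + 37/12)/36848 = -1439/12*1/36848 = -1439/442176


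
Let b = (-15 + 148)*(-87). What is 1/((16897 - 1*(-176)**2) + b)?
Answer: -1/25650 ≈ -3.8986e-5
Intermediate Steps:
b = -11571 (b = 133*(-87) = -11571)
1/((16897 - 1*(-176)**2) + b) = 1/((16897 - 1*(-176)**2) - 11571) = 1/((16897 - 1*30976) - 11571) = 1/((16897 - 30976) - 11571) = 1/(-14079 - 11571) = 1/(-25650) = -1/25650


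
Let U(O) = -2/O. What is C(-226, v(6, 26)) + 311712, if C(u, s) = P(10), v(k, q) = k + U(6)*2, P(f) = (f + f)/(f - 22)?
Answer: 935131/3 ≈ 3.1171e+5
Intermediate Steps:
P(f) = 2*f/(-22 + f) (P(f) = (2*f)/(-22 + f) = 2*f/(-22 + f))
v(k, q) = -⅔ + k (v(k, q) = k - 2/6*2 = k - 2*⅙*2 = k - ⅓*2 = k - ⅔ = -⅔ + k)
C(u, s) = -5/3 (C(u, s) = 2*10/(-22 + 10) = 2*10/(-12) = 2*10*(-1/12) = -5/3)
C(-226, v(6, 26)) + 311712 = -5/3 + 311712 = 935131/3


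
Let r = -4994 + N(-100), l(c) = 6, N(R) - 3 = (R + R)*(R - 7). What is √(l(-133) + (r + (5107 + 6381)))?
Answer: √27903 ≈ 167.04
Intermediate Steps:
N(R) = 3 + 2*R*(-7 + R) (N(R) = 3 + (R + R)*(R - 7) = 3 + (2*R)*(-7 + R) = 3 + 2*R*(-7 + R))
r = 16409 (r = -4994 + (3 - 14*(-100) + 2*(-100)²) = -4994 + (3 + 1400 + 2*10000) = -4994 + (3 + 1400 + 20000) = -4994 + 21403 = 16409)
√(l(-133) + (r + (5107 + 6381))) = √(6 + (16409 + (5107 + 6381))) = √(6 + (16409 + 11488)) = √(6 + 27897) = √27903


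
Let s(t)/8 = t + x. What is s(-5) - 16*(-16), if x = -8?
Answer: 152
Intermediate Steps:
s(t) = -64 + 8*t (s(t) = 8*(t - 8) = 8*(-8 + t) = -64 + 8*t)
s(-5) - 16*(-16) = (-64 + 8*(-5)) - 16*(-16) = (-64 - 40) + 256 = -104 + 256 = 152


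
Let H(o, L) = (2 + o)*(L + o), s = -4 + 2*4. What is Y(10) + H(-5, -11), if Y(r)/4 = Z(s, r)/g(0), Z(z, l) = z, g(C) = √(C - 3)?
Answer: 48 - 16*I*√3/3 ≈ 48.0 - 9.2376*I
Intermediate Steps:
g(C) = √(-3 + C)
s = 4 (s = -4 + 8 = 4)
Y(r) = -16*I*√3/3 (Y(r) = 4*(4/(√(-3 + 0))) = 4*(4/(√(-3))) = 4*(4/((I*√3))) = 4*(4*(-I*√3/3)) = 4*(-4*I*√3/3) = -16*I*√3/3)
Y(10) + H(-5, -11) = -16*I*√3/3 + ((-5)² + 2*(-11) + 2*(-5) - 11*(-5)) = -16*I*√3/3 + (25 - 22 - 10 + 55) = -16*I*√3/3 + 48 = 48 - 16*I*√3/3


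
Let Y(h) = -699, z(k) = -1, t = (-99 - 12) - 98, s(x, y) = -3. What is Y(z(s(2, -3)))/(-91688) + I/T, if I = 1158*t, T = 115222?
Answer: -11054986479/5282237368 ≈ -2.0929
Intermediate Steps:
t = -209 (t = -111 - 98 = -209)
I = -242022 (I = 1158*(-209) = -242022)
Y(z(s(2, -3)))/(-91688) + I/T = -699/(-91688) - 242022/115222 = -699*(-1/91688) - 242022*1/115222 = 699/91688 - 121011/57611 = -11054986479/5282237368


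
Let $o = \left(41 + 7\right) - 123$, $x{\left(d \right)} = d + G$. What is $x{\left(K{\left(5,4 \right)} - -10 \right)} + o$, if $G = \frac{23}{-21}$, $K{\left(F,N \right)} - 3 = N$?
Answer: $- \frac{1241}{21} \approx -59.095$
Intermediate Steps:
$K{\left(F,N \right)} = 3 + N$
$G = - \frac{23}{21}$ ($G = 23 \left(- \frac{1}{21}\right) = - \frac{23}{21} \approx -1.0952$)
$x{\left(d \right)} = - \frac{23}{21} + d$ ($x{\left(d \right)} = d - \frac{23}{21} = - \frac{23}{21} + d$)
$o = -75$ ($o = 48 - 123 = -75$)
$x{\left(K{\left(5,4 \right)} - -10 \right)} + o = \left(- \frac{23}{21} + \left(\left(3 + 4\right) - -10\right)\right) - 75 = \left(- \frac{23}{21} + \left(7 + 10\right)\right) - 75 = \left(- \frac{23}{21} + 17\right) - 75 = \frac{334}{21} - 75 = - \frac{1241}{21}$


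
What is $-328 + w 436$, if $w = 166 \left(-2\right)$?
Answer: $-145080$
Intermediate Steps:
$w = -332$
$-328 + w 436 = -328 - 144752 = -145080$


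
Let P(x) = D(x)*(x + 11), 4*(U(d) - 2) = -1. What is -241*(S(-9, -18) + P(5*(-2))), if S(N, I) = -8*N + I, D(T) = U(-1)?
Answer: -53743/4 ≈ -13436.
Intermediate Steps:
U(d) = 7/4 (U(d) = 2 + (¼)*(-1) = 2 - ¼ = 7/4)
D(T) = 7/4
S(N, I) = I - 8*N
P(x) = 77/4 + 7*x/4 (P(x) = 7*(x + 11)/4 = 7*(11 + x)/4 = 77/4 + 7*x/4)
-241*(S(-9, -18) + P(5*(-2))) = -241*((-18 - 8*(-9)) + (77/4 + 7*(5*(-2))/4)) = -241*((-18 + 72) + (77/4 + (7/4)*(-10))) = -241*(54 + (77/4 - 35/2)) = -241*(54 + 7/4) = -241*223/4 = -53743/4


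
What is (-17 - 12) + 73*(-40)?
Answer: -2949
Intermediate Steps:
(-17 - 12) + 73*(-40) = -29 - 2920 = -2949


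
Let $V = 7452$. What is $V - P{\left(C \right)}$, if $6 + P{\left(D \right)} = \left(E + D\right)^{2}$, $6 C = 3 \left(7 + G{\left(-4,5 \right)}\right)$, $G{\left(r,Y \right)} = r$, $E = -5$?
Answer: $\frac{29783}{4} \approx 7445.8$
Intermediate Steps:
$C = \frac{3}{2}$ ($C = \frac{3 \left(7 - 4\right)}{6} = \frac{3 \cdot 3}{6} = \frac{1}{6} \cdot 9 = \frac{3}{2} \approx 1.5$)
$P{\left(D \right)} = -6 + \left(-5 + D\right)^{2}$
$V - P{\left(C \right)} = 7452 - \left(-6 + \left(-5 + \frac{3}{2}\right)^{2}\right) = 7452 - \left(-6 + \left(- \frac{7}{2}\right)^{2}\right) = 7452 - \left(-6 + \frac{49}{4}\right) = 7452 - \frac{25}{4} = \frac{29783}{4}$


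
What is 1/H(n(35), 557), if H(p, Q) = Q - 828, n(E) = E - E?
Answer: -1/271 ≈ -0.0036900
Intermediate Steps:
n(E) = 0
H(p, Q) = -828 + Q
1/H(n(35), 557) = 1/(-828 + 557) = 1/(-271) = -1/271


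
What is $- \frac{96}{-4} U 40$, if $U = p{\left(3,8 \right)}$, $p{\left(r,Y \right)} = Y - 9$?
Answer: $-960$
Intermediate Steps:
$p{\left(r,Y \right)} = -9 + Y$
$U = -1$ ($U = -9 + 8 = -1$)
$- \frac{96}{-4} U 40 = - \frac{96}{-4} \left(-1\right) 40 = \left(-96\right) \left(- \frac{1}{4}\right) \left(-1\right) 40 = 24 \left(-1\right) 40 = \left(-24\right) 40 = -960$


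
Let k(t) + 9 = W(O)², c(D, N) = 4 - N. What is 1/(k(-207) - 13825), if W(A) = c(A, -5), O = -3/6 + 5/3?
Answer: -1/13753 ≈ -7.2711e-5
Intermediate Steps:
O = 7/6 (O = -3*⅙ + 5*(⅓) = -½ + 5/3 = 7/6 ≈ 1.1667)
W(A) = 9 (W(A) = 4 - 1*(-5) = 4 + 5 = 9)
k(t) = 72 (k(t) = -9 + 9² = -9 + 81 = 72)
1/(k(-207) - 13825) = 1/(72 - 13825) = 1/(-13753) = -1/13753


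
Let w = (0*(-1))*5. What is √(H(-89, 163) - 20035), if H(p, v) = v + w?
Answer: 12*I*√138 ≈ 140.97*I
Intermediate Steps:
w = 0 (w = 0*5 = 0)
H(p, v) = v (H(p, v) = v + 0 = v)
√(H(-89, 163) - 20035) = √(163 - 20035) = √(-19872) = 12*I*√138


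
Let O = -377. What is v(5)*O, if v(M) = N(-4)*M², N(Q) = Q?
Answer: 37700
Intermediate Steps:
v(M) = -4*M²
v(5)*O = -4*5²*(-377) = -4*25*(-377) = -100*(-377) = 37700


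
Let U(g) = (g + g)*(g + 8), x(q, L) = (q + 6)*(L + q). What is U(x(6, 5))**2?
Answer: 1366041600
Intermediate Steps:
x(q, L) = (6 + q)*(L + q)
U(g) = 2*g*(8 + g) (U(g) = (2*g)*(8 + g) = 2*g*(8 + g))
U(x(6, 5))**2 = (2*(6**2 + 6*5 + 6*6 + 5*6)*(8 + (6**2 + 6*5 + 6*6 + 5*6)))**2 = (2*(36 + 30 + 36 + 30)*(8 + (36 + 30 + 36 + 30)))**2 = (2*132*(8 + 132))**2 = (2*132*140)**2 = 36960**2 = 1366041600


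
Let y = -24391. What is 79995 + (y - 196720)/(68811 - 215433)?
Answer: 11729248001/146622 ≈ 79997.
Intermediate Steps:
79995 + (y - 196720)/(68811 - 215433) = 79995 + (-24391 - 196720)/(68811 - 215433) = 79995 - 221111/(-146622) = 79995 - 221111*(-1/146622) = 79995 + 221111/146622 = 11729248001/146622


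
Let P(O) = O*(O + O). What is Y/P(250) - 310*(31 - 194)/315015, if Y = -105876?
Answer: -1351813907/1968843750 ≈ -0.68660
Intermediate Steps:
P(O) = 2*O**2 (P(O) = O*(2*O) = 2*O**2)
Y/P(250) - 310*(31 - 194)/315015 = -105876/(2*250**2) - 310*(31 - 194)/315015 = -105876/(2*62500) - 310*(-163)*(1/315015) = -105876/125000 + 50530*(1/315015) = -105876*1/125000 + 10106/63003 = -26469/31250 + 10106/63003 = -1351813907/1968843750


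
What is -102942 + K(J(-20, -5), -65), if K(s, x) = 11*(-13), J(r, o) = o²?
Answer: -103085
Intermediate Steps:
K(s, x) = -143
-102942 + K(J(-20, -5), -65) = -102942 - 143 = -103085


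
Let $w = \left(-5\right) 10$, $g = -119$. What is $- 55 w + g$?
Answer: $2631$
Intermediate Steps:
$w = -50$
$- 55 w + g = \left(-55\right) \left(-50\right) - 119 = 2750 - 119 = 2631$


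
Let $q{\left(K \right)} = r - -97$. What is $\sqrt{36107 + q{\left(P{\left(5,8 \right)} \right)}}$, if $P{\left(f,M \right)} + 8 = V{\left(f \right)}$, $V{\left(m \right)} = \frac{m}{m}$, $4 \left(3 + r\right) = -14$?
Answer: $\frac{\sqrt{144790}}{2} \approx 190.26$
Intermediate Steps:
$r = - \frac{13}{2}$ ($r = -3 + \frac{1}{4} \left(-14\right) = -3 - \frac{7}{2} = - \frac{13}{2} \approx -6.5$)
$V{\left(m \right)} = 1$
$P{\left(f,M \right)} = -7$ ($P{\left(f,M \right)} = -8 + 1 = -7$)
$q{\left(K \right)} = \frac{181}{2}$ ($q{\left(K \right)} = - \frac{13}{2} - -97 = - \frac{13}{2} + 97 = \frac{181}{2}$)
$\sqrt{36107 + q{\left(P{\left(5,8 \right)} \right)}} = \sqrt{36107 + \frac{181}{2}} = \sqrt{\frac{72395}{2}} = \frac{\sqrt{144790}}{2}$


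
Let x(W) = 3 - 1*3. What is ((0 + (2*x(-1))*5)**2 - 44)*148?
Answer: -6512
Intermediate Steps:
x(W) = 0 (x(W) = 3 - 3 = 0)
((0 + (2*x(-1))*5)**2 - 44)*148 = ((0 + (2*0)*5)**2 - 44)*148 = ((0 + 0*5)**2 - 44)*148 = ((0 + 0)**2 - 44)*148 = (0**2 - 44)*148 = (0 - 44)*148 = -44*148 = -6512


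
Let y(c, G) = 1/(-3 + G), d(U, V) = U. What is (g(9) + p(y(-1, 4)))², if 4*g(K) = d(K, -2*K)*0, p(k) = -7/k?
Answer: 49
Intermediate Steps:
g(K) = 0 (g(K) = (K*0)/4 = (¼)*0 = 0)
(g(9) + p(y(-1, 4)))² = (0 - 7/(1/(-3 + 4)))² = (0 - 7/(1/1))² = (0 - 7/1)² = (0 - 7*1)² = (0 - 7)² = (-7)² = 49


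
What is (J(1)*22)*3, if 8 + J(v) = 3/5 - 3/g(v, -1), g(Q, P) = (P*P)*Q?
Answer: -3432/5 ≈ -686.40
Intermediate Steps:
g(Q, P) = Q*P² (g(Q, P) = P²*Q = Q*P²)
J(v) = -37/5 - 3/v (J(v) = -8 + (3/5 - 3/v) = -8 + (3*(⅕) - 3/v) = -8 + (⅗ - 3/v) = -37/5 - 3/v)
(J(1)*22)*3 = ((-37/5 - 3/1)*22)*3 = ((-37/5 - 3*1)*22)*3 = ((-37/5 - 3)*22)*3 = -52/5*22*3 = -1144/5*3 = -3432/5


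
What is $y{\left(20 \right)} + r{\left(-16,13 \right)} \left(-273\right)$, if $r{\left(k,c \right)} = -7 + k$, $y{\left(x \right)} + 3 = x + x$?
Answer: $6316$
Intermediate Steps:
$y{\left(x \right)} = -3 + 2 x$ ($y{\left(x \right)} = -3 + \left(x + x\right) = -3 + 2 x$)
$y{\left(20 \right)} + r{\left(-16,13 \right)} \left(-273\right) = \left(-3 + 2 \cdot 20\right) + \left(-7 - 16\right) \left(-273\right) = \left(-3 + 40\right) - -6279 = 37 + 6279 = 6316$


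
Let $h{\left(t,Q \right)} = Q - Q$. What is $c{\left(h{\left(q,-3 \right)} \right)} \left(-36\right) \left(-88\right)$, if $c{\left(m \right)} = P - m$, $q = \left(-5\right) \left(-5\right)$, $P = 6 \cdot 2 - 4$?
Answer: $25344$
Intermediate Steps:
$P = 8$ ($P = 12 - 4 = 8$)
$q = 25$
$h{\left(t,Q \right)} = 0$
$c{\left(m \right)} = 8 - m$
$c{\left(h{\left(q,-3 \right)} \right)} \left(-36\right) \left(-88\right) = \left(8 - 0\right) \left(-36\right) \left(-88\right) = \left(8 + 0\right) \left(-36\right) \left(-88\right) = 8 \left(-36\right) \left(-88\right) = \left(-288\right) \left(-88\right) = 25344$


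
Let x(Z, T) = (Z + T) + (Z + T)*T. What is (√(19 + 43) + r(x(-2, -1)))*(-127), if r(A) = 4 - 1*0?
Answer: -508 - 127*√62 ≈ -1508.0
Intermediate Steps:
x(Z, T) = T + Z + T*(T + Z) (x(Z, T) = (T + Z) + (T + Z)*T = (T + Z) + T*(T + Z) = T + Z + T*(T + Z))
r(A) = 4 (r(A) = 4 + 0 = 4)
(√(19 + 43) + r(x(-2, -1)))*(-127) = (√(19 + 43) + 4)*(-127) = (√62 + 4)*(-127) = (4 + √62)*(-127) = -508 - 127*√62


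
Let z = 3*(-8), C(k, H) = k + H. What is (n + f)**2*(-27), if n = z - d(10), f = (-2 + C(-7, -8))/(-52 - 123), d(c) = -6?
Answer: -265023603/30625 ≈ -8653.8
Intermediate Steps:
C(k, H) = H + k
z = -24
f = 17/175 (f = (-2 + (-8 - 7))/(-52 - 123) = (-2 - 15)/(-175) = -17*(-1/175) = 17/175 ≈ 0.097143)
n = -18 (n = -24 - 1*(-6) = -24 + 6 = -18)
(n + f)**2*(-27) = (-18 + 17/175)**2*(-27) = (-3133/175)**2*(-27) = (9815689/30625)*(-27) = -265023603/30625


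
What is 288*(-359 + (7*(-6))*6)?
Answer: -175968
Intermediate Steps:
288*(-359 + (7*(-6))*6) = 288*(-359 - 42*6) = 288*(-359 - 252) = 288*(-611) = -175968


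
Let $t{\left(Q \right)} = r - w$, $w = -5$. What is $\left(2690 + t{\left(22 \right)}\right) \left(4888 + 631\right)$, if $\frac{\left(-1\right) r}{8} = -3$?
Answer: $15006161$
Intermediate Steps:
$r = 24$ ($r = \left(-8\right) \left(-3\right) = 24$)
$t{\left(Q \right)} = 29$ ($t{\left(Q \right)} = 24 - -5 = 24 + 5 = 29$)
$\left(2690 + t{\left(22 \right)}\right) \left(4888 + 631\right) = \left(2690 + 29\right) \left(4888 + 631\right) = 2719 \cdot 5519 = 15006161$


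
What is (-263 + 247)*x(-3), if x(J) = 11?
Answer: -176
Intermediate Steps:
(-263 + 247)*x(-3) = (-263 + 247)*11 = -16*11 = -176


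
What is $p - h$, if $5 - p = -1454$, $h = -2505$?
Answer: $3964$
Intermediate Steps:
$p = 1459$ ($p = 5 - -1454 = 5 + 1454 = 1459$)
$p - h = 1459 - -2505 = 1459 + 2505 = 3964$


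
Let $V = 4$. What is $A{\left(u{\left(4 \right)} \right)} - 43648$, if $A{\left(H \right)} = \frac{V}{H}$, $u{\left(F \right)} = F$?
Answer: $-43647$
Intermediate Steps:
$A{\left(H \right)} = \frac{4}{H}$
$A{\left(u{\left(4 \right)} \right)} - 43648 = \frac{4}{4} - 43648 = 4 \cdot \frac{1}{4} - 43648 = 1 - 43648 = -43647$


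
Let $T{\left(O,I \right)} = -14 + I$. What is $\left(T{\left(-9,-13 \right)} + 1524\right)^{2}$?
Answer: $2241009$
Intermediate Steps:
$\left(T{\left(-9,-13 \right)} + 1524\right)^{2} = \left(\left(-14 - 13\right) + 1524\right)^{2} = \left(-27 + 1524\right)^{2} = 1497^{2} = 2241009$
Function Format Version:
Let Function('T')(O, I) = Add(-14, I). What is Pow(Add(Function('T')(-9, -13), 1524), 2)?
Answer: 2241009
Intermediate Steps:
Pow(Add(Function('T')(-9, -13), 1524), 2) = Pow(Add(Add(-14, -13), 1524), 2) = Pow(Add(-27, 1524), 2) = Pow(1497, 2) = 2241009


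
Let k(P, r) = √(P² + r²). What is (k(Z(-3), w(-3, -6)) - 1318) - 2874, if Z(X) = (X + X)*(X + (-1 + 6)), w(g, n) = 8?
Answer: -4192 + 4*√13 ≈ -4177.6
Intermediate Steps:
Z(X) = 2*X*(5 + X) (Z(X) = (2*X)*(X + 5) = (2*X)*(5 + X) = 2*X*(5 + X))
(k(Z(-3), w(-3, -6)) - 1318) - 2874 = (√((2*(-3)*(5 - 3))² + 8²) - 1318) - 2874 = (√((2*(-3)*2)² + 64) - 1318) - 2874 = (√((-12)² + 64) - 1318) - 2874 = (√(144 + 64) - 1318) - 2874 = (√208 - 1318) - 2874 = (4*√13 - 1318) - 2874 = (-1318 + 4*√13) - 2874 = -4192 + 4*√13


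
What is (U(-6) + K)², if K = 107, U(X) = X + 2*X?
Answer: 7921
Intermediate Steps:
U(X) = 3*X
(U(-6) + K)² = (3*(-6) + 107)² = (-18 + 107)² = 89² = 7921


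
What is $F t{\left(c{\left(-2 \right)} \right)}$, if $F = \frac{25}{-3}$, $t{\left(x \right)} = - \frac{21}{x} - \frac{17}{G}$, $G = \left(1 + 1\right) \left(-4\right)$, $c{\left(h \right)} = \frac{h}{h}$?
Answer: $\frac{3775}{24} \approx 157.29$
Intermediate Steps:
$c{\left(h \right)} = 1$
$G = -8$ ($G = 2 \left(-4\right) = -8$)
$t{\left(x \right)} = \frac{17}{8} - \frac{21}{x}$ ($t{\left(x \right)} = - \frac{21}{x} - \frac{17}{-8} = - \frac{21}{x} - - \frac{17}{8} = - \frac{21}{x} + \frac{17}{8} = \frac{17}{8} - \frac{21}{x}$)
$F = - \frac{25}{3}$ ($F = 25 \left(- \frac{1}{3}\right) = - \frac{25}{3} \approx -8.3333$)
$F t{\left(c{\left(-2 \right)} \right)} = - \frac{25 \left(\frac{17}{8} - \frac{21}{1}\right)}{3} = - \frac{25 \left(\frac{17}{8} - 21\right)}{3} = \left(- \frac{25}{3}\right) \left(- \frac{151}{8}\right) = \frac{3775}{24}$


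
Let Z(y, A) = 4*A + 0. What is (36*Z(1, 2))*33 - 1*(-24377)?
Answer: 33881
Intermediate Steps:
Z(y, A) = 4*A
(36*Z(1, 2))*33 - 1*(-24377) = (36*(4*2))*33 - 1*(-24377) = (36*8)*33 + 24377 = 288*33 + 24377 = 9504 + 24377 = 33881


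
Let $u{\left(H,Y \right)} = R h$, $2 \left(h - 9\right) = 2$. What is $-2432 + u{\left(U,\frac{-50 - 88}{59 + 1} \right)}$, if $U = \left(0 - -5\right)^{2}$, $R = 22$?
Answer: $-2212$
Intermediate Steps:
$h = 10$ ($h = 9 + \frac{1}{2} \cdot 2 = 9 + 1 = 10$)
$U = 25$ ($U = \left(0 + 5\right)^{2} = 5^{2} = 25$)
$u{\left(H,Y \right)} = 220$ ($u{\left(H,Y \right)} = 22 \cdot 10 = 220$)
$-2432 + u{\left(U,\frac{-50 - 88}{59 + 1} \right)} = -2432 + 220 = -2212$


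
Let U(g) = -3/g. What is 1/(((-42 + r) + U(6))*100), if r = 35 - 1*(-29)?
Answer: 1/2150 ≈ 0.00046512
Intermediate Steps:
r = 64 (r = 35 + 29 = 64)
1/(((-42 + r) + U(6))*100) = 1/(((-42 + 64) - 3/6)*100) = 1/((22 - 3*⅙)*100) = 1/((22 - ½)*100) = 1/((43/2)*100) = 1/2150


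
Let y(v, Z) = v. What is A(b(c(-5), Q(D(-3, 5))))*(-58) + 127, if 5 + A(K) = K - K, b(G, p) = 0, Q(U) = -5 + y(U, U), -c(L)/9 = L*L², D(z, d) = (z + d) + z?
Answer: 417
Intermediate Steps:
D(z, d) = d + 2*z (D(z, d) = (d + z) + z = d + 2*z)
c(L) = -9*L³ (c(L) = -9*L*L² = -9*L³)
Q(U) = -5 + U
A(K) = -5 (A(K) = -5 + (K - K) = -5 + 0 = -5)
A(b(c(-5), Q(D(-3, 5))))*(-58) + 127 = -5*(-58) + 127 = 290 + 127 = 417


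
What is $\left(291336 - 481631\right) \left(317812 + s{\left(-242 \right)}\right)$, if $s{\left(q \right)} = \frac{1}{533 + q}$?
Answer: $- \frac{17599108241435}{291} \approx -6.0478 \cdot 10^{10}$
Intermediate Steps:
$\left(291336 - 481631\right) \left(317812 + s{\left(-242 \right)}\right) = \left(291336 - 481631\right) \left(317812 + \frac{1}{533 - 242}\right) = - 190295 \left(317812 + \frac{1}{291}\right) = \left(-190295\right) \frac{92483293}{291} = - \frac{17599108241435}{291}$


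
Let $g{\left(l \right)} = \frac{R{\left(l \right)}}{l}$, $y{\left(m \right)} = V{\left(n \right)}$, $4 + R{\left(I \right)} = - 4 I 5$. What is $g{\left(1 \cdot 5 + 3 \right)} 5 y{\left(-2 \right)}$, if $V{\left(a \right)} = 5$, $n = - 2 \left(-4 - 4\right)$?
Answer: $- \frac{1025}{2} \approx -512.5$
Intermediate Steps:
$n = 16$ ($n = \left(-2\right) \left(-8\right) = 16$)
$R{\left(I \right)} = -4 - 20 I$ ($R{\left(I \right)} = -4 + - 4 I 5 = -4 - 20 I$)
$y{\left(m \right)} = 5$
$g{\left(l \right)} = \frac{-4 - 20 l}{l}$
$g{\left(1 \cdot 5 + 3 \right)} 5 y{\left(-2 \right)} = \left(-20 - \frac{4}{1 \cdot 5 + 3}\right) 5 \cdot 5 = \left(-20 - \frac{4}{5 + 3}\right) 5 \cdot 5 = \left(-20 - \frac{4}{8}\right) 5 \cdot 5 = \left(-20 - \frac{1}{2}\right) 5 \cdot 5 = \left(- \frac{41}{2}\right) 5 \cdot 5 = \left(- \frac{205}{2}\right) 5 = - \frac{1025}{2}$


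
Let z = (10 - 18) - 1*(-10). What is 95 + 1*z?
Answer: 97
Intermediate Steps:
z = 2 (z = -8 + 10 = 2)
95 + 1*z = 95 + 1*2 = 95 + 2 = 97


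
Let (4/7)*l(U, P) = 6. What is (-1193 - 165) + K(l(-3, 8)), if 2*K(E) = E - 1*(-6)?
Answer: -5399/4 ≈ -1349.8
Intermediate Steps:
l(U, P) = 21/2 (l(U, P) = (7/4)*6 = 21/2)
K(E) = 3 + E/2 (K(E) = (E - 1*(-6))/2 = (E + 6)/2 = (6 + E)/2 = 3 + E/2)
(-1193 - 165) + K(l(-3, 8)) = (-1193 - 165) + (3 + (½)*(21/2)) = -1358 + (3 + 21/4) = -1358 + 33/4 = -5399/4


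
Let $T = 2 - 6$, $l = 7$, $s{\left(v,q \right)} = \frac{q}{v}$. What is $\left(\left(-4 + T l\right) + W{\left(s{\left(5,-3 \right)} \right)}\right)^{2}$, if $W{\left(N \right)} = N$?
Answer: $\frac{26569}{25} \approx 1062.8$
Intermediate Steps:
$T = -4$ ($T = 2 - 6 = -4$)
$\left(\left(-4 + T l\right) + W{\left(s{\left(5,-3 \right)} \right)}\right)^{2} = \left(\left(-4 - 28\right) - \frac{3}{5}\right)^{2} = \left(-32 - \frac{3}{5}\right)^{2} = \left(- \frac{163}{5}\right)^{2} = \frac{26569}{25}$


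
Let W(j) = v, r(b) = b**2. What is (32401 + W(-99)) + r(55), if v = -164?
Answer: 35262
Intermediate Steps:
W(j) = -164
(32401 + W(-99)) + r(55) = (32401 - 164) + 55**2 = 32237 + 3025 = 35262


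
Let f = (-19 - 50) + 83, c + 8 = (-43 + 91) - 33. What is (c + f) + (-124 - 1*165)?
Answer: -268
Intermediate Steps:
c = 7 (c = -8 + ((-43 + 91) - 33) = -8 + (48 - 33) = -8 + 15 = 7)
f = 14 (f = -69 + 83 = 14)
(c + f) + (-124 - 1*165) = (7 + 14) + (-124 - 1*165) = 21 + (-124 - 165) = 21 - 289 = -268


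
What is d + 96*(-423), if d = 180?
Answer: -40428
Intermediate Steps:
d + 96*(-423) = 180 + 96*(-423) = 180 - 40608 = -40428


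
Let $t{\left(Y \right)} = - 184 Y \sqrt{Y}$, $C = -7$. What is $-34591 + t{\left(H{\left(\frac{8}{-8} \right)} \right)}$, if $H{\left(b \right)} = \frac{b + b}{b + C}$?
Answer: $-34614$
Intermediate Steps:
$H{\left(b \right)} = \frac{2 b}{-7 + b}$ ($H{\left(b \right)} = \frac{b + b}{b - 7} = \frac{2 b}{-7 + b}$)
$t{\left(Y \right)} = - 184 Y^{\frac{3}{2}}$
$-34591 + t{\left(H{\left(\frac{8}{-8} \right)} \right)} = -34591 - 184 \left(\frac{2 \frac{8}{-8}}{-7 + \frac{8}{-8}}\right)^{\frac{3}{2}} = -34591 - 184 \left(\frac{2 \cdot 8 \left(- \frac{1}{8}\right)}{-7 + 8 \left(- \frac{1}{8}\right)}\right)^{\frac{3}{2}} = -34591 - 184 \left(2 \left(-1\right) \frac{1}{-7 - 1}\right)^{\frac{3}{2}} = -34591 - 184 \left(2 \left(-1\right) \frac{1}{-8}\right)^{\frac{3}{2}} = -34591 - 184 \left(2 \left(-1\right) \left(- \frac{1}{8}\right)\right)^{\frac{3}{2}} = -34591 - \frac{184}{8} = -34591 - 23 = -34614$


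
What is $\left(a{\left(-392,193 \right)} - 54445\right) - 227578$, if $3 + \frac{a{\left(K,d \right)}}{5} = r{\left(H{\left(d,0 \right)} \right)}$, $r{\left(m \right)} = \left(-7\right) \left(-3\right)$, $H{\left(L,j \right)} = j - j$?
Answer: $-281933$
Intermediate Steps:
$H{\left(L,j \right)} = 0$
$r{\left(m \right)} = 21$
$a{\left(K,d \right)} = 90$ ($a{\left(K,d \right)} = -15 + 5 \cdot 21 = -15 + 105 = 90$)
$\left(a{\left(-392,193 \right)} - 54445\right) - 227578 = \left(90 - 54445\right) - 227578 = -54355 - 227578 = -281933$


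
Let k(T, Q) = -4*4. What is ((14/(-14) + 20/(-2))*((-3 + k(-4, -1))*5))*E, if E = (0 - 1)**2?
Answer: 1045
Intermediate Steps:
k(T, Q) = -16
E = 1 (E = (-1)**2 = 1)
((14/(-14) + 20/(-2))*((-3 + k(-4, -1))*5))*E = ((14/(-14) + 20/(-2))*((-3 - 16)*5))*1 = ((14*(-1/14) + 20*(-1/2))*(-19*5))*1 = ((-1 - 10)*(-95))*1 = -11*(-95)*1 = 1045*1 = 1045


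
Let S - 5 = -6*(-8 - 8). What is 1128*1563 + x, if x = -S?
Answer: 1762963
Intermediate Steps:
S = 101 (S = 5 - 6*(-8 - 8) = 5 - 6*(-16) = 5 + 96 = 101)
x = -101 (x = -1*101 = -101)
1128*1563 + x = 1128*1563 - 101 = 1763064 - 101 = 1762963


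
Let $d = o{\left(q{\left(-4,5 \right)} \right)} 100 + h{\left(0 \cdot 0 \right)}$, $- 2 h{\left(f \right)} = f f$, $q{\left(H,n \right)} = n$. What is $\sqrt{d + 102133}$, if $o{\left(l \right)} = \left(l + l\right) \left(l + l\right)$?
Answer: $\sqrt{112133} \approx 334.86$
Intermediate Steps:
$o{\left(l \right)} = 4 l^{2}$ ($o{\left(l \right)} = 2 l 2 l = 4 l^{2}$)
$h{\left(f \right)} = - \frac{f^{2}}{2}$ ($h{\left(f \right)} = - \frac{f f}{2} = - \frac{f^{2}}{2}$)
$d = 10000$ ($d = 4 \cdot 5^{2} \cdot 100 - \frac{\left(0 \cdot 0\right)^{2}}{2} = 4 \cdot 25 \cdot 100 - \frac{0^{2}}{2} = 100 \cdot 100 - 0 = 10000 + 0 = 10000$)
$\sqrt{d + 102133} = \sqrt{10000 + 102133} = \sqrt{112133}$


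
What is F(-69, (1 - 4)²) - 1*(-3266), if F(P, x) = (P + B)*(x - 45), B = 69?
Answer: 3266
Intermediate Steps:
F(P, x) = (-45 + x)*(69 + P) (F(P, x) = (P + 69)*(x - 45) = (69 + P)*(-45 + x) = (-45 + x)*(69 + P))
F(-69, (1 - 4)²) - 1*(-3266) = (-3105 - 45*(-69) + 69*(1 - 4)² - 69*(1 - 4)²) - 1*(-3266) = (-3105 + 3105 + 69*(-3)² - 69*(-3)²) + 3266 = (-3105 + 3105 + 69*9 - 69*9) + 3266 = (-3105 + 3105 + 621 - 621) + 3266 = 0 + 3266 = 3266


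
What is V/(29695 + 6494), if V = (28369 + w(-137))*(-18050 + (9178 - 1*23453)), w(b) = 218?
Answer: -102674975/4021 ≈ -25535.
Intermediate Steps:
V = -924074775 (V = (28369 + 218)*(-18050 + (9178 - 1*23453)) = 28587*(-18050 + (9178 - 23453)) = 28587*(-18050 - 14275) = 28587*(-32325) = -924074775)
V/(29695 + 6494) = -924074775/(29695 + 6494) = -924074775/36189 = -924074775*1/36189 = -102674975/4021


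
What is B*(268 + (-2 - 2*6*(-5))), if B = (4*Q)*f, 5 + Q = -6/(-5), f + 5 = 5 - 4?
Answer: 99104/5 ≈ 19821.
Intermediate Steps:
f = -4 (f = -5 + (5 - 4) = -5 + 1 = -4)
Q = -19/5 (Q = -5 - 6/(-5) = -5 - 6*(-⅕) = -5 + 6/5 = -19/5 ≈ -3.8000)
B = 304/5 (B = (4*(-19/5))*(-4) = -76/5*(-4) = 304/5 ≈ 60.800)
B*(268 + (-2 - 2*6*(-5))) = 304*(268 + (-2 - 2*6*(-5)))/5 = 304*(268 + (-2 - (-60)))/5 = 304*(268 + (-2 - 2*(-30)))/5 = 304*(268 + (-2 + 60))/5 = 304*(268 + 58)/5 = (304/5)*326 = 99104/5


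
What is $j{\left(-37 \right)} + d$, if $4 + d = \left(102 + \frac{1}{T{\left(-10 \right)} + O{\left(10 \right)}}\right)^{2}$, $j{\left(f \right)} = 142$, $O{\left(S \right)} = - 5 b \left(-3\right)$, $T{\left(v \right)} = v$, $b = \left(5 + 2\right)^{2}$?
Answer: $\frac{5541286651}{525625} \approx 10542.0$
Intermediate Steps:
$b = 49$ ($b = 7^{2} = 49$)
$O{\left(S \right)} = 735$ ($O{\left(S \right)} = \left(-5\right) 49 \left(-3\right) = \left(-245\right) \left(-3\right) = 735$)
$d = \frac{5466647901}{525625}$ ($d = -4 + \left(102 + \frac{1}{-10 + 735}\right)^{2} = -4 + \left(102 + \frac{1}{725}\right)^{2} = -4 + \left(\frac{73951}{725}\right)^{2} = -4 + \frac{5468750401}{525625} = \frac{5466647901}{525625} \approx 10400.0$)
$j{\left(-37 \right)} + d = 142 + \frac{5466647901}{525625} = \frac{5541286651}{525625}$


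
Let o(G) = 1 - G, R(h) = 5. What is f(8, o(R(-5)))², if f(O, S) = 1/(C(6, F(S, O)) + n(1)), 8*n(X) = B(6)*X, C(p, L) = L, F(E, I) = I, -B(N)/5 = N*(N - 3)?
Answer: 16/169 ≈ 0.094675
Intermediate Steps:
B(N) = -5*N*(-3 + N) (B(N) = -5*N*(N - 3) = -5*N*(-3 + N))
n(X) = -45*X/4 (n(X) = ((5*6*(3 - 1*6))*X)/8 = ((5*6*(3 - 6))*X)/8 = ((5*6*(-3))*X)/8 = (-90*X)/8 = -45*X/4)
f(O, S) = 1/(-45/4 + O) (f(O, S) = 1/(O - 45/4*1) = 1/(O - 45/4) = 1/(-45/4 + O))
f(8, o(R(-5)))² = (4/(-45 + 4*8))² = (4/(-45 + 32))² = (4/(-13))² = (4*(-1/13))² = (-4/13)² = 16/169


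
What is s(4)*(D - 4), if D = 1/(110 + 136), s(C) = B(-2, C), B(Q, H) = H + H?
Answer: -3932/123 ≈ -31.967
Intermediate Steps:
B(Q, H) = 2*H
s(C) = 2*C
D = 1/246 ≈ 0.0040650
s(4)*(D - 4) = (2*4)*(1/246 - 4) = 8*(-983/246) = -3932/123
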